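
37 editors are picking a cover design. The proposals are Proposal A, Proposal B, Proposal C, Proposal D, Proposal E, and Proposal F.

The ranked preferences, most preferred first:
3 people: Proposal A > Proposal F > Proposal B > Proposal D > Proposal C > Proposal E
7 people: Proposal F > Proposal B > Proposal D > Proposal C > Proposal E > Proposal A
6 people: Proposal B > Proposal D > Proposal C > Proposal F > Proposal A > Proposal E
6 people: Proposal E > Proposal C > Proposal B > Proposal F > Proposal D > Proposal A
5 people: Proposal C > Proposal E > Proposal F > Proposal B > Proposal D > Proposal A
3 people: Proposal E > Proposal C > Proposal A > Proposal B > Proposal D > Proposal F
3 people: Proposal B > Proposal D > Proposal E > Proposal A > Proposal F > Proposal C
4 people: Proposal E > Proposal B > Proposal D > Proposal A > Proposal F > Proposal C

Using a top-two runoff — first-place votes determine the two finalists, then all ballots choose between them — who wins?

Proposal B

Round 1 first-place votes: Proposal A 3, Proposal B 9, Proposal C 5, Proposal D 0, Proposal E 13, Proposal F 7. Proposal E and Proposal B advance.
Runoff: Proposal E is ranked above Proposal B on 18 ballots, Proposal B above Proposal E on 19.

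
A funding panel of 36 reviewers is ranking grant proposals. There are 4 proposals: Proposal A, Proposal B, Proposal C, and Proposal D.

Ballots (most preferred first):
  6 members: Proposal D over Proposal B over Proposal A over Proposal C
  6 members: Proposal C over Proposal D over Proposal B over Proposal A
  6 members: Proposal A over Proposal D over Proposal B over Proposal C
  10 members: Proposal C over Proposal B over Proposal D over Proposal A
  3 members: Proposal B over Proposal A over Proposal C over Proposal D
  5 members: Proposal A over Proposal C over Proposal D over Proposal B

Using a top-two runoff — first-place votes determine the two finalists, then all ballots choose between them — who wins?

Round 1 first-place votes: Proposal A 11, Proposal B 3, Proposal C 16, Proposal D 6. Proposal C and Proposal A advance.
Runoff: Proposal C is ranked above Proposal A on 16 ballots, Proposal A above Proposal C on 20.

Proposal A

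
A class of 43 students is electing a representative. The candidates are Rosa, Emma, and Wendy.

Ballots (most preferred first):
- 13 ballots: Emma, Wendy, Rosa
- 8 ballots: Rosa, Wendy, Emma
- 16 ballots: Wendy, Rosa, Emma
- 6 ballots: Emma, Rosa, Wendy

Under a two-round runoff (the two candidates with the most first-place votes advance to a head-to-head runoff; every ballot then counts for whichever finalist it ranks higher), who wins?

Wendy

Round 1 first-place votes: Rosa 8, Emma 19, Wendy 16. Emma and Wendy advance.
Runoff: Emma is ranked above Wendy on 19 ballots, Wendy above Emma on 24.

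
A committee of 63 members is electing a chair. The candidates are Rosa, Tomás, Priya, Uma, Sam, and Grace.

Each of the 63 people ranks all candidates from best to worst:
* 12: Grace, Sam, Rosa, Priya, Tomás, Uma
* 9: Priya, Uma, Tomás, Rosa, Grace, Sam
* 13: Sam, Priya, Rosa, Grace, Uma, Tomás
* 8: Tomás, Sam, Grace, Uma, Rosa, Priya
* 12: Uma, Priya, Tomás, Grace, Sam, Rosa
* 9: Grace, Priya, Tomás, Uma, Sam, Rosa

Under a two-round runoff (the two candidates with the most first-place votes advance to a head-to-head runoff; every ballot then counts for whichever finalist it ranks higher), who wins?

Grace

Round 1 first-place votes: Rosa 0, Tomás 8, Priya 9, Uma 12, Sam 13, Grace 21. Grace and Sam advance.
Runoff: Grace is ranked above Sam on 42 ballots, Sam above Grace on 21.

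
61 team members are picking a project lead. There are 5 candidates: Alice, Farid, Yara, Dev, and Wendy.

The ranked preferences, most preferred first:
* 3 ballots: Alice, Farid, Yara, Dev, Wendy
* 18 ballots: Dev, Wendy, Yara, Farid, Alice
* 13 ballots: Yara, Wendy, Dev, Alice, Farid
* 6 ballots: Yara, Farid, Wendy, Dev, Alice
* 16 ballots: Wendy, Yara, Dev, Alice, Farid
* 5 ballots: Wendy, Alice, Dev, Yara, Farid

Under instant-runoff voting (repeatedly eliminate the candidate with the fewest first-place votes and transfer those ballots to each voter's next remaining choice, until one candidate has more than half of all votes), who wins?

Round 1: Alice 3, Farid 0, Yara 19, Dev 18, Wendy 21. Farid eliminated.
Round 2: Alice 3, Yara 19, Dev 18, Wendy 21. Alice eliminated.
Round 3: Yara 22, Dev 18, Wendy 21. Dev eliminated.
Round 4: Yara 22, Wendy 39. Wendy has a majority (≥31).

Wendy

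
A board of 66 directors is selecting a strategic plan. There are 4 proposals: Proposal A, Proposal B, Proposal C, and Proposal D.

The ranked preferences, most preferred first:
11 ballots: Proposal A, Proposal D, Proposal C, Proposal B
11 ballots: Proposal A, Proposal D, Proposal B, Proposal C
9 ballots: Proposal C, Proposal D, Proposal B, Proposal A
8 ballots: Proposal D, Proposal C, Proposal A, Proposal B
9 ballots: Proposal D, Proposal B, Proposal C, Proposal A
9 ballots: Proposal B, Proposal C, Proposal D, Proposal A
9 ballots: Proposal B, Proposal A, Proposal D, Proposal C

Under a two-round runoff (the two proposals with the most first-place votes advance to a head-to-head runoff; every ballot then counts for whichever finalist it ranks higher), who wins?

Proposal B

Round 1 first-place votes: Proposal A 22, Proposal B 18, Proposal C 9, Proposal D 17. Proposal A and Proposal B advance.
Runoff: Proposal A is ranked above Proposal B on 30 ballots, Proposal B above Proposal A on 36.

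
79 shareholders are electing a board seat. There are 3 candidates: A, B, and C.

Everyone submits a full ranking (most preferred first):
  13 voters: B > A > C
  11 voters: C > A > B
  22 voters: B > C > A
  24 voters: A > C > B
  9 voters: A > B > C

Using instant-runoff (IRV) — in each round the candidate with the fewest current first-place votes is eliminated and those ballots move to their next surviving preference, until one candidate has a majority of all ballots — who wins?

A

Round 1: A 33, B 35, C 11. C eliminated.
Round 2: A 44, B 35. A has a majority (≥40).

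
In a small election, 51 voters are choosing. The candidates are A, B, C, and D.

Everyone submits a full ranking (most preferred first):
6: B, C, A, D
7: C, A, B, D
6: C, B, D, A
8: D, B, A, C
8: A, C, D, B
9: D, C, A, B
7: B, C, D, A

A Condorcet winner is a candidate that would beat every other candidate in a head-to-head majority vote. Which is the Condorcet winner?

C

C vs A: 35–16
C vs B: 30–21
C vs D: 34–17
C beats every other candidate.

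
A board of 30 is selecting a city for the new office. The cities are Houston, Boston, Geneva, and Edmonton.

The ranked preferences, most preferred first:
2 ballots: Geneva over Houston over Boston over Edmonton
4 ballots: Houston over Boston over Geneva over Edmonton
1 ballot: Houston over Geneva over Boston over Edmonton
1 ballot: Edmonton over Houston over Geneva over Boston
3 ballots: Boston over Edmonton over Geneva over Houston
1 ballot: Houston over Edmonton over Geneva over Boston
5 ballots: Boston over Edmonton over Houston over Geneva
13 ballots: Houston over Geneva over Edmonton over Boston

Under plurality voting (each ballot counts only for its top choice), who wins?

First-place votes: Houston 19, Boston 8, Geneva 2, Edmonton 1.

Houston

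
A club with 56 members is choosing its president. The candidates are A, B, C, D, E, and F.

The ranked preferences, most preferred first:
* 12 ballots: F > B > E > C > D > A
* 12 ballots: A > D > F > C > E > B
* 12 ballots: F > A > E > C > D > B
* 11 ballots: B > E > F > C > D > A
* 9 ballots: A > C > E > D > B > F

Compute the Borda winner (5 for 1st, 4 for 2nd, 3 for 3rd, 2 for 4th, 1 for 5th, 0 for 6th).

A: 12×0 + 12×5 + 12×4 + 11×0 + 9×5 = 153
B: 12×4 + 12×0 + 12×0 + 11×5 + 9×1 = 112
C: 12×2 + 12×2 + 12×2 + 11×2 + 9×4 = 130
D: 12×1 + 12×4 + 12×1 + 11×1 + 9×2 = 101
E: 12×3 + 12×1 + 12×3 + 11×4 + 9×3 = 155
F: 12×5 + 12×3 + 12×5 + 11×3 + 9×0 = 189

F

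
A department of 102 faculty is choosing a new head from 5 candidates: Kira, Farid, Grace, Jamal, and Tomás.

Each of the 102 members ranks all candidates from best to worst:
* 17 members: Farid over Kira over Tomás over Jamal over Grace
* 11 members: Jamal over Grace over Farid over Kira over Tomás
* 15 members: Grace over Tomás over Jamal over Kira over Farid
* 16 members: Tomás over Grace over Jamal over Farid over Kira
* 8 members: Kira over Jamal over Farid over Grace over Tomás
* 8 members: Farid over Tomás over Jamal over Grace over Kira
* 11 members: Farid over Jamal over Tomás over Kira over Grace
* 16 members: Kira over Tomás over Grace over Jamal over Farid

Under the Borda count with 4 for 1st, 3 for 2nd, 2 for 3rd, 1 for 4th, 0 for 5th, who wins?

Kira: 17×3 + 11×1 + 15×1 + 16×0 + 8×4 + 8×0 + 11×1 + 16×4 = 184
Farid: 17×4 + 11×2 + 15×0 + 16×1 + 8×2 + 8×4 + 11×4 + 16×0 = 198
Grace: 17×0 + 11×3 + 15×4 + 16×3 + 8×1 + 8×1 + 11×0 + 16×2 = 189
Jamal: 17×1 + 11×4 + 15×2 + 16×2 + 8×3 + 8×2 + 11×3 + 16×1 = 212
Tomás: 17×2 + 11×0 + 15×3 + 16×4 + 8×0 + 8×3 + 11×2 + 16×3 = 237

Tomás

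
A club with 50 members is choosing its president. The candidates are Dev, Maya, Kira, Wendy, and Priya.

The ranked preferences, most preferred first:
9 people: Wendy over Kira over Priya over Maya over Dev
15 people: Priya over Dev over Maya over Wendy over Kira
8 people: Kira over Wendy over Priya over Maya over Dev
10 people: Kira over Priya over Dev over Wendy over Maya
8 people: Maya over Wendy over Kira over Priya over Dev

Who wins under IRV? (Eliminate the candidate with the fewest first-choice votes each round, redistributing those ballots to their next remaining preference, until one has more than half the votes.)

Round 1: Dev 0, Maya 8, Kira 18, Wendy 9, Priya 15. Dev eliminated.
Round 2: Maya 8, Kira 18, Wendy 9, Priya 15. Maya eliminated.
Round 3: Kira 18, Wendy 17, Priya 15. Priya eliminated.
Round 4: Kira 18, Wendy 32. Wendy has a majority (≥26).

Wendy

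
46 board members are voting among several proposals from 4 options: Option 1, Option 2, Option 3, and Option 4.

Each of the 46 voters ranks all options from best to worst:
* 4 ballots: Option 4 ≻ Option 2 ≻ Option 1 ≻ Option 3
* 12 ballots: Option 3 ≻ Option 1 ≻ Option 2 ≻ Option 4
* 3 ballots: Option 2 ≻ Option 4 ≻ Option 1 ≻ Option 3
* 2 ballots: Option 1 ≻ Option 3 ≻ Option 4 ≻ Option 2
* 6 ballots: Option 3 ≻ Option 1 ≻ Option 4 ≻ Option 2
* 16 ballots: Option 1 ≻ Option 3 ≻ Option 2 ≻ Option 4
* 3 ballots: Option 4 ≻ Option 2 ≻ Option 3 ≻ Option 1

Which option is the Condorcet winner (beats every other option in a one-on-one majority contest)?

Option 1

Option 1 vs Option 2: 36–10
Option 1 vs Option 3: 25–21
Option 1 vs Option 4: 36–10
Option 1 beats every other option.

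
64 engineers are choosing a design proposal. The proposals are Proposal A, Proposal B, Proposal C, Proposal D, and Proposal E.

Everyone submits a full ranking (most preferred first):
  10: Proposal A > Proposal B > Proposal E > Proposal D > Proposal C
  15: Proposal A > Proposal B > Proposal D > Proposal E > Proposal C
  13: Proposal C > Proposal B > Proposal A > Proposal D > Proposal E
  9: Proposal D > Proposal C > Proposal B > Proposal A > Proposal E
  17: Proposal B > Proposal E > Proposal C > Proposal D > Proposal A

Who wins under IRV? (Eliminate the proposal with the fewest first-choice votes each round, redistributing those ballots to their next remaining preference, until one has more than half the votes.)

Round 1: Proposal A 25, Proposal B 17, Proposal C 13, Proposal D 9, Proposal E 0. Proposal E eliminated.
Round 2: Proposal A 25, Proposal B 17, Proposal C 13, Proposal D 9. Proposal D eliminated.
Round 3: Proposal A 25, Proposal B 17, Proposal C 22. Proposal B eliminated.
Round 4: Proposal A 25, Proposal C 39. Proposal C has a majority (≥33).

Proposal C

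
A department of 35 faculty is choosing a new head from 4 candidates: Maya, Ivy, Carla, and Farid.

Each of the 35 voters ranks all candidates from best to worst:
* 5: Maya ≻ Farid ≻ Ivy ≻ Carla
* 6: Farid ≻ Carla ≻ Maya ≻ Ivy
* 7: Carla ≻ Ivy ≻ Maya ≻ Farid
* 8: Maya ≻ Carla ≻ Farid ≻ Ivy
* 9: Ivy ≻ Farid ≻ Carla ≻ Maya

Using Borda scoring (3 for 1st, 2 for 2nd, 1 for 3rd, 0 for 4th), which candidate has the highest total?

Carla

Maya: 5×3 + 6×1 + 7×1 + 8×3 + 9×0 = 52
Ivy: 5×1 + 6×0 + 7×2 + 8×0 + 9×3 = 46
Carla: 5×0 + 6×2 + 7×3 + 8×2 + 9×1 = 58
Farid: 5×2 + 6×3 + 7×0 + 8×1 + 9×2 = 54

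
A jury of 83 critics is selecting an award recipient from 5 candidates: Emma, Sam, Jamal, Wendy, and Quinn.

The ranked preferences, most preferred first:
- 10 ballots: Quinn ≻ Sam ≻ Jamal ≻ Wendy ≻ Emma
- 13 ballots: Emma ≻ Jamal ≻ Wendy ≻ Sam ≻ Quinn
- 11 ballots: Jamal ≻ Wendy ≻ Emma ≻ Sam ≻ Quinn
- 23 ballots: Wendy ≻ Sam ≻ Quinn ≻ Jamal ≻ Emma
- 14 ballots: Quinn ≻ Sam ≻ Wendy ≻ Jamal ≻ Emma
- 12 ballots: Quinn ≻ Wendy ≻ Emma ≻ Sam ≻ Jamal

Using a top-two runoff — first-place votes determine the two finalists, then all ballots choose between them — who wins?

Round 1 first-place votes: Emma 13, Sam 0, Jamal 11, Wendy 23, Quinn 36. Quinn and Wendy advance.
Runoff: Quinn is ranked above Wendy on 36 ballots, Wendy above Quinn on 47.

Wendy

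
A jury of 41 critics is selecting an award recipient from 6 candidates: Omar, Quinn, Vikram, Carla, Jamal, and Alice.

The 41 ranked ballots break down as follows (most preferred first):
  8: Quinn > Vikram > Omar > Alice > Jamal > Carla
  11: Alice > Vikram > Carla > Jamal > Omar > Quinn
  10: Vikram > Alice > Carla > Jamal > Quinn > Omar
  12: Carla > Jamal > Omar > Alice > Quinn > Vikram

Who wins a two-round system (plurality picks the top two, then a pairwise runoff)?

Alice

Round 1 first-place votes: Omar 0, Quinn 8, Vikram 10, Carla 12, Jamal 0, Alice 11. Carla and Alice advance.
Runoff: Carla is ranked above Alice on 12 ballots, Alice above Carla on 29.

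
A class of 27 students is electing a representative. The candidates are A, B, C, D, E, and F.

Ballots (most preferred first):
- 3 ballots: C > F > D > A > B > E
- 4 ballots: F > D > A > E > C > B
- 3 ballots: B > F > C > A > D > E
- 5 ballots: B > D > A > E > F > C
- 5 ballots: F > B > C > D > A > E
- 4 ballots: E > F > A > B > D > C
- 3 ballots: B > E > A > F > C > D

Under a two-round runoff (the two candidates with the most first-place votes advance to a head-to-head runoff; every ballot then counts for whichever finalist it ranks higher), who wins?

F

Round 1 first-place votes: A 0, B 11, C 3, D 0, E 4, F 9. B and F advance.
Runoff: B is ranked above F on 11 ballots, F above B on 16.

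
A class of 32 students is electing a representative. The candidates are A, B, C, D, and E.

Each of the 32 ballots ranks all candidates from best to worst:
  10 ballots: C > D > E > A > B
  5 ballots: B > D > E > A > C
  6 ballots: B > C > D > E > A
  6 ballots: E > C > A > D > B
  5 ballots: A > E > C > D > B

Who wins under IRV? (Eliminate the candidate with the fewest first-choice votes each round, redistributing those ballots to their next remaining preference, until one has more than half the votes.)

E

Round 1: A 5, B 11, C 10, D 0, E 6. D eliminated.
Round 2: A 5, B 11, C 10, E 6. A eliminated.
Round 3: B 11, C 10, E 11. C eliminated.
Round 4: B 11, E 21. E has a majority (≥17).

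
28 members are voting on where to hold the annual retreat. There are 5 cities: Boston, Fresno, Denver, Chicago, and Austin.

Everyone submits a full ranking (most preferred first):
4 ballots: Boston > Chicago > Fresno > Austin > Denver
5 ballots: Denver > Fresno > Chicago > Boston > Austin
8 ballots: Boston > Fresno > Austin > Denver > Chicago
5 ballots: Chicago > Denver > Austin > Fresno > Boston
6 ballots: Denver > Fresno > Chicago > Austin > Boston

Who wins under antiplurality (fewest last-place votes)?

Fresno

Last-place votes: Boston 11, Fresno 0, Denver 4, Chicago 8, Austin 5.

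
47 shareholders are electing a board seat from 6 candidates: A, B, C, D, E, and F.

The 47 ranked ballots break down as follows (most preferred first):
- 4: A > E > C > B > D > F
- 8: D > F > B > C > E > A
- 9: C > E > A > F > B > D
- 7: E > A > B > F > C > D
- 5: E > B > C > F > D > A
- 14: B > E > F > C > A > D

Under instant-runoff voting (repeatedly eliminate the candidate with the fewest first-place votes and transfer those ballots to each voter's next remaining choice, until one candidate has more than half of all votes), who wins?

Round 1: A 4, B 14, C 9, D 8, E 12, F 0. F eliminated.
Round 2: A 4, B 14, C 9, D 8, E 12. A eliminated.
Round 3: B 14, C 9, D 8, E 16. D eliminated.
Round 4: B 22, C 9, E 16. C eliminated.
Round 5: B 22, E 25. E has a majority (≥24).

E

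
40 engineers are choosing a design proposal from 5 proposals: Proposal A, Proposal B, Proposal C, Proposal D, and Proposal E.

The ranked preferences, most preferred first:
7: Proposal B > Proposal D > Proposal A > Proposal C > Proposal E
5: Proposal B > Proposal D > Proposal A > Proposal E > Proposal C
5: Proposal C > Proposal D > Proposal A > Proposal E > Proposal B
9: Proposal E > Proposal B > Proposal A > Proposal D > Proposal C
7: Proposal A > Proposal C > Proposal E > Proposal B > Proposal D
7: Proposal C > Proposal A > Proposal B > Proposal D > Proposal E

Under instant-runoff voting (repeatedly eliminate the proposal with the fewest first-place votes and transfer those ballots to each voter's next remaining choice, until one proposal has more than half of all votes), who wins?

Round 1: Proposal A 7, Proposal B 12, Proposal C 12, Proposal D 0, Proposal E 9. Proposal D eliminated.
Round 2: Proposal A 7, Proposal B 12, Proposal C 12, Proposal E 9. Proposal A eliminated.
Round 3: Proposal B 12, Proposal C 19, Proposal E 9. Proposal E eliminated.
Round 4: Proposal B 21, Proposal C 19. Proposal B has a majority (≥21).

Proposal B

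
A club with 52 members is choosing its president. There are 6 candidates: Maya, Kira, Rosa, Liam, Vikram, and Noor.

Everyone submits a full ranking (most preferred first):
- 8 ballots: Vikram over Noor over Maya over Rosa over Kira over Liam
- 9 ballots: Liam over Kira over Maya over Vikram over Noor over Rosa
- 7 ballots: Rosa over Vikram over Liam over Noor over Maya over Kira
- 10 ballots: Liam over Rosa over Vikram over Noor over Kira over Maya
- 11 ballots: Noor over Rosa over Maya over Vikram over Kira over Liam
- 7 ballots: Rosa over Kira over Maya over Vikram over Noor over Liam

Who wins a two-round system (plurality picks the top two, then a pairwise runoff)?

Round 1 first-place votes: Maya 0, Kira 0, Rosa 14, Liam 19, Vikram 8, Noor 11. Liam and Rosa advance.
Runoff: Liam is ranked above Rosa on 19 ballots, Rosa above Liam on 33.

Rosa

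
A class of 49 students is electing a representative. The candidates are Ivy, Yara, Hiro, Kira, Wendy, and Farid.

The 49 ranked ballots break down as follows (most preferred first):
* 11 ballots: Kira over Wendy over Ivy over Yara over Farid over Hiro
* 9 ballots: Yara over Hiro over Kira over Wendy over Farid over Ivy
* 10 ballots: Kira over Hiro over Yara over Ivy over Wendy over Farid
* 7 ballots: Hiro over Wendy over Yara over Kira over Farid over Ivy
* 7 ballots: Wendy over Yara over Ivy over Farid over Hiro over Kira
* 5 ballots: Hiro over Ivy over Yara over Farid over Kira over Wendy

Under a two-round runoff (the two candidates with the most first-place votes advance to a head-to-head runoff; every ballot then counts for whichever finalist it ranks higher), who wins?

Round 1 first-place votes: Ivy 0, Yara 9, Hiro 12, Kira 21, Wendy 7, Farid 0. Kira and Hiro advance.
Runoff: Kira is ranked above Hiro on 21 ballots, Hiro above Kira on 28.

Hiro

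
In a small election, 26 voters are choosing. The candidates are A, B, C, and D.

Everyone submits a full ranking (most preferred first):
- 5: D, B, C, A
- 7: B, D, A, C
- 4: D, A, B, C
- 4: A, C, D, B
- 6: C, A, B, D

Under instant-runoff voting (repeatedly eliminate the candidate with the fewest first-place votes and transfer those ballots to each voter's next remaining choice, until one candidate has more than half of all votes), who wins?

D

Round 1: A 4, B 7, C 6, D 9. A eliminated.
Round 2: B 7, C 10, D 9. B eliminated.
Round 3: C 10, D 16. D has a majority (≥14).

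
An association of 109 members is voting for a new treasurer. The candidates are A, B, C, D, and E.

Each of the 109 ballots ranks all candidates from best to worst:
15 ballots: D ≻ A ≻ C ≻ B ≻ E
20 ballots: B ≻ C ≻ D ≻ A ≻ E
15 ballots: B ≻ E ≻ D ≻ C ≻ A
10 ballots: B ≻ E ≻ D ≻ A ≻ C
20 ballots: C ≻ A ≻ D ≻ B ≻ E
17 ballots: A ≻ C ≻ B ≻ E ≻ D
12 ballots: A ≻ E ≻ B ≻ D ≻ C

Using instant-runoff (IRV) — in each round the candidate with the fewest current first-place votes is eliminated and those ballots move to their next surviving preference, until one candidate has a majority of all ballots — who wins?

Round 1: A 29, B 45, C 20, D 15, E 0. E eliminated.
Round 2: A 29, B 45, C 20, D 15. D eliminated.
Round 3: A 44, B 45, C 20. C eliminated.
Round 4: A 64, B 45. A has a majority (≥55).

A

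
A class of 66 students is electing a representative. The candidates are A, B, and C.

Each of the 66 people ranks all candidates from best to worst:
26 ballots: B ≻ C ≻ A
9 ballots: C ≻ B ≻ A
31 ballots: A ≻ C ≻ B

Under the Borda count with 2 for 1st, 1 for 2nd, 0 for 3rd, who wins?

C

A: 26×0 + 9×0 + 31×2 = 62
B: 26×2 + 9×1 + 31×0 = 61
C: 26×1 + 9×2 + 31×1 = 75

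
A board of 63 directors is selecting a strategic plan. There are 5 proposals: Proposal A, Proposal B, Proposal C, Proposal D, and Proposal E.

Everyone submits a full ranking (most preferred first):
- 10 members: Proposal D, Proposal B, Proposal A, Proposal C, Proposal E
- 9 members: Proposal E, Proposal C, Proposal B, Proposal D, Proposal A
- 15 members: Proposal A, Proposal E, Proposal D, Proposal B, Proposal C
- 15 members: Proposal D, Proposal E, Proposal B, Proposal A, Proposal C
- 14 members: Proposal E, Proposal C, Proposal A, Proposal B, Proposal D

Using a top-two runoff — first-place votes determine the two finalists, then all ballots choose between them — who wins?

Round 1 first-place votes: Proposal A 15, Proposal B 0, Proposal C 0, Proposal D 25, Proposal E 23. Proposal D and Proposal E advance.
Runoff: Proposal D is ranked above Proposal E on 25 ballots, Proposal E above Proposal D on 38.

Proposal E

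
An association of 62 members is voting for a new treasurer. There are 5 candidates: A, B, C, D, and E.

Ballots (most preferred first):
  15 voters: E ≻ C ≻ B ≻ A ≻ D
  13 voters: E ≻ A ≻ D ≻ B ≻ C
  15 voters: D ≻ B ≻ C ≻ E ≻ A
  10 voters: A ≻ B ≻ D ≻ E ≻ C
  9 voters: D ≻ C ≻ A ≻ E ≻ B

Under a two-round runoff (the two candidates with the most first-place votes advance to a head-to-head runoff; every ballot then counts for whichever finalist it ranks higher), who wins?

Round 1 first-place votes: A 10, B 0, C 0, D 24, E 28. E and D advance.
Runoff: E is ranked above D on 28 ballots, D above E on 34.

D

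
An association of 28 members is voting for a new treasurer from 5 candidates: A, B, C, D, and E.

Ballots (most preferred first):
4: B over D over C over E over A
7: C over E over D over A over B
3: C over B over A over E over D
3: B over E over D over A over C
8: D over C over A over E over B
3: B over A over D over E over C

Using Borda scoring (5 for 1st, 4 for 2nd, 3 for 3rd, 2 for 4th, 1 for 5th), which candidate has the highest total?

A: 4×1 + 7×2 + 3×3 + 3×2 + 8×3 + 3×4 = 69
B: 4×5 + 7×1 + 3×4 + 3×5 + 8×1 + 3×5 = 77
C: 4×3 + 7×5 + 3×5 + 3×1 + 8×4 + 3×1 = 100
D: 4×4 + 7×3 + 3×1 + 3×3 + 8×5 + 3×3 = 98
E: 4×2 + 7×4 + 3×2 + 3×4 + 8×2 + 3×2 = 76

C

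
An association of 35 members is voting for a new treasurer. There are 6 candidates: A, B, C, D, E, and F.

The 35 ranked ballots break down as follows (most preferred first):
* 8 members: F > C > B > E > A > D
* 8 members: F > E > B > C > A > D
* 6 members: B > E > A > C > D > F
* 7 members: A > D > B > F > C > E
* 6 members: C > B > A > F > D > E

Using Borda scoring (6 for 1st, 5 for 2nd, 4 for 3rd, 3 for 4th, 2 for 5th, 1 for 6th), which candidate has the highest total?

B

A: 8×2 + 8×2 + 6×4 + 7×6 + 6×4 = 122
B: 8×4 + 8×4 + 6×6 + 7×4 + 6×5 = 158
C: 8×5 + 8×3 + 6×3 + 7×2 + 6×6 = 132
D: 8×1 + 8×1 + 6×2 + 7×5 + 6×2 = 75
E: 8×3 + 8×5 + 6×5 + 7×1 + 6×1 = 107
F: 8×6 + 8×6 + 6×1 + 7×3 + 6×3 = 141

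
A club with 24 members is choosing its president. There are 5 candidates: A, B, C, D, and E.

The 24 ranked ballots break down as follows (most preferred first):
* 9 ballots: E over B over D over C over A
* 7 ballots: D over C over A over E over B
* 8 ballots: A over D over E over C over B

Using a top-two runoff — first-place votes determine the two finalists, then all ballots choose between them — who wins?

Round 1 first-place votes: A 8, B 0, C 0, D 7, E 9. E and A advance.
Runoff: E is ranked above A on 9 ballots, A above E on 15.

A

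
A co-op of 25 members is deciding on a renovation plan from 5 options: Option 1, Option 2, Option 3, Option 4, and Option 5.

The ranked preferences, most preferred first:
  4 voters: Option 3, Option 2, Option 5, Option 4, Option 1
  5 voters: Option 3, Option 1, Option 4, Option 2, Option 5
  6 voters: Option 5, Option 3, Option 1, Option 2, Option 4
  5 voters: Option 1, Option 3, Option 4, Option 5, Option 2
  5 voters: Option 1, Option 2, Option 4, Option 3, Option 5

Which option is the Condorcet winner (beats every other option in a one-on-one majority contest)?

Option 3 vs Option 1: 15–10
Option 3 vs Option 2: 20–5
Option 3 vs Option 4: 20–5
Option 3 vs Option 5: 19–6
Option 3 beats every other option.

Option 3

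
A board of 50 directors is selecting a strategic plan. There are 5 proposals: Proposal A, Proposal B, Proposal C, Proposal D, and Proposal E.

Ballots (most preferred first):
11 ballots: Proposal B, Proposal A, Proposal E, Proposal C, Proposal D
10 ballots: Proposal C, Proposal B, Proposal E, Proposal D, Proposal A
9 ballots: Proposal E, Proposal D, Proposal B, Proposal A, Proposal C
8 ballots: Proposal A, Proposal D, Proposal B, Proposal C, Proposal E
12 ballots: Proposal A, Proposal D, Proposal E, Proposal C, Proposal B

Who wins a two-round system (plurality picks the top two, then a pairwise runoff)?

Proposal B

Round 1 first-place votes: Proposal A 20, Proposal B 11, Proposal C 10, Proposal D 0, Proposal E 9. Proposal A and Proposal B advance.
Runoff: Proposal A is ranked above Proposal B on 20 ballots, Proposal B above Proposal A on 30.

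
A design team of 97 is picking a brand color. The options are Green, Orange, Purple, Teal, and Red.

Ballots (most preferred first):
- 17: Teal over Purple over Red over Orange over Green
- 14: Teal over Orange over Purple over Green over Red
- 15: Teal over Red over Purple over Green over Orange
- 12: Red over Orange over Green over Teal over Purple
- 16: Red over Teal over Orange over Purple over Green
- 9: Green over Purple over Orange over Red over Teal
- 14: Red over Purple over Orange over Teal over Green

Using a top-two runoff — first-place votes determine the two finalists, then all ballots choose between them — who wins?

Red

Round 1 first-place votes: Green 9, Orange 0, Purple 0, Teal 46, Red 42. Teal and Red advance.
Runoff: Teal is ranked above Red on 46 ballots, Red above Teal on 51.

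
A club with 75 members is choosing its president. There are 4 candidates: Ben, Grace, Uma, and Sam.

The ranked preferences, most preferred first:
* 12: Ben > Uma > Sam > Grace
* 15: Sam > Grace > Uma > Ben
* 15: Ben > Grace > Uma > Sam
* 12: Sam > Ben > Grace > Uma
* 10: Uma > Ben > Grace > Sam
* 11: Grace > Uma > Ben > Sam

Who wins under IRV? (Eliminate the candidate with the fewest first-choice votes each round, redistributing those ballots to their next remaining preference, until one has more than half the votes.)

Round 1: Ben 27, Grace 11, Uma 10, Sam 27. Uma eliminated.
Round 2: Ben 37, Grace 11, Sam 27. Grace eliminated.
Round 3: Ben 48, Sam 27. Ben has a majority (≥38).

Ben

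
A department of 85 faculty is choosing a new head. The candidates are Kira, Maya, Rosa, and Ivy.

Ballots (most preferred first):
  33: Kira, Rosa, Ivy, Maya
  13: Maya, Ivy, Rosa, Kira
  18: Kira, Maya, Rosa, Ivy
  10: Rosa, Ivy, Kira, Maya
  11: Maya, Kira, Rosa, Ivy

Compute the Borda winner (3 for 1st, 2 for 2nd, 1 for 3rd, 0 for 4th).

Kira

Kira: 33×3 + 13×0 + 18×3 + 10×1 + 11×2 = 185
Maya: 33×0 + 13×3 + 18×2 + 10×0 + 11×3 = 108
Rosa: 33×2 + 13×1 + 18×1 + 10×3 + 11×1 = 138
Ivy: 33×1 + 13×2 + 18×0 + 10×2 + 11×0 = 79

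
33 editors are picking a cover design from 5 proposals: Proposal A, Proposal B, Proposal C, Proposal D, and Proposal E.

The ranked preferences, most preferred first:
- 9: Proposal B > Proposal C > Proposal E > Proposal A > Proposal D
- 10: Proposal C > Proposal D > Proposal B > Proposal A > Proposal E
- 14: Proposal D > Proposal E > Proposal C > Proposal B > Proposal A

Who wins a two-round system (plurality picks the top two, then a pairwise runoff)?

Round 1 first-place votes: Proposal A 0, Proposal B 9, Proposal C 10, Proposal D 14, Proposal E 0. Proposal D and Proposal C advance.
Runoff: Proposal D is ranked above Proposal C on 14 ballots, Proposal C above Proposal D on 19.

Proposal C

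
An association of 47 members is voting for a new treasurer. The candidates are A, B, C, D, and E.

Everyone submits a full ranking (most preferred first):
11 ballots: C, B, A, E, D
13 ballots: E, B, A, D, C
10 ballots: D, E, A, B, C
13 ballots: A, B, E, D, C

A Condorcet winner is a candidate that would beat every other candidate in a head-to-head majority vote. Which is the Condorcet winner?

B vs A: 24–23
B vs C: 36–11
B vs D: 37–10
B vs E: 24–23
B beats every other candidate.

B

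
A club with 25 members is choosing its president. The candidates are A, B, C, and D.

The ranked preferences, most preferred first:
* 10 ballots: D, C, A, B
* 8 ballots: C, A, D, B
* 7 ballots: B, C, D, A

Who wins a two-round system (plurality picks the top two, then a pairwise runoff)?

Round 1 first-place votes: A 0, B 7, C 8, D 10. D and C advance.
Runoff: D is ranked above C on 10 ballots, C above D on 15.

C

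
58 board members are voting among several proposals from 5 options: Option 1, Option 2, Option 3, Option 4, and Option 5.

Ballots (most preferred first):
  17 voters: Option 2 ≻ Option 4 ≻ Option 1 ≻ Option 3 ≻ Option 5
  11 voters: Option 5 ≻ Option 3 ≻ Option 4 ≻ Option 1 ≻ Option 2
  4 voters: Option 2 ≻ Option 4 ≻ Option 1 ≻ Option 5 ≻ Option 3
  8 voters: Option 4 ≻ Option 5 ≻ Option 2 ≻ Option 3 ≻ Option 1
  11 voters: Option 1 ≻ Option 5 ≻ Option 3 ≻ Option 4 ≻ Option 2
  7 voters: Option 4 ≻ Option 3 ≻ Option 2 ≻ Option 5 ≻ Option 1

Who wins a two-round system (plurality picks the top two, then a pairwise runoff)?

Option 4

Round 1 first-place votes: Option 1 11, Option 2 21, Option 3 0, Option 4 15, Option 5 11. Option 2 and Option 4 advance.
Runoff: Option 2 is ranked above Option 4 on 21 ballots, Option 4 above Option 2 on 37.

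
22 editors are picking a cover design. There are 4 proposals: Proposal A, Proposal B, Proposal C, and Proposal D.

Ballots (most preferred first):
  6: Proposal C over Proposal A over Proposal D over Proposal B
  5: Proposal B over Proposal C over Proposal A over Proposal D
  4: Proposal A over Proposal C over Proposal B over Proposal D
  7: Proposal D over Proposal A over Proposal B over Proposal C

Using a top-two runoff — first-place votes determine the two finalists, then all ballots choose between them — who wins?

Proposal C

Round 1 first-place votes: Proposal A 4, Proposal B 5, Proposal C 6, Proposal D 7. Proposal D and Proposal C advance.
Runoff: Proposal D is ranked above Proposal C on 7 ballots, Proposal C above Proposal D on 15.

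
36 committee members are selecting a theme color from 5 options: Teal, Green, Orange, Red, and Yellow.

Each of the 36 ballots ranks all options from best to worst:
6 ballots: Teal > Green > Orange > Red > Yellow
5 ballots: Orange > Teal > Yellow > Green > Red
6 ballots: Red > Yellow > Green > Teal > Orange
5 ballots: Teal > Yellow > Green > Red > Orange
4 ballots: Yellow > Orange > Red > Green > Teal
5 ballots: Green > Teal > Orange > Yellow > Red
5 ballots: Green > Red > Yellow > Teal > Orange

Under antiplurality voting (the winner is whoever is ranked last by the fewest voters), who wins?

Last-place votes: Teal 4, Green 0, Orange 16, Red 10, Yellow 6.

Green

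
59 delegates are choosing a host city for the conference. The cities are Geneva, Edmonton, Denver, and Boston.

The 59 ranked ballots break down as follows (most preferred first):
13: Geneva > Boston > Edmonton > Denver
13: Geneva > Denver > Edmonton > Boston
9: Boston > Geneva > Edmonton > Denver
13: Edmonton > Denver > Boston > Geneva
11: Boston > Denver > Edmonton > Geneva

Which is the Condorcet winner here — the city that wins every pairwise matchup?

Boston vs Geneva: 33–26
Boston vs Edmonton: 33–26
Boston vs Denver: 33–26
Boston beats every other city.

Boston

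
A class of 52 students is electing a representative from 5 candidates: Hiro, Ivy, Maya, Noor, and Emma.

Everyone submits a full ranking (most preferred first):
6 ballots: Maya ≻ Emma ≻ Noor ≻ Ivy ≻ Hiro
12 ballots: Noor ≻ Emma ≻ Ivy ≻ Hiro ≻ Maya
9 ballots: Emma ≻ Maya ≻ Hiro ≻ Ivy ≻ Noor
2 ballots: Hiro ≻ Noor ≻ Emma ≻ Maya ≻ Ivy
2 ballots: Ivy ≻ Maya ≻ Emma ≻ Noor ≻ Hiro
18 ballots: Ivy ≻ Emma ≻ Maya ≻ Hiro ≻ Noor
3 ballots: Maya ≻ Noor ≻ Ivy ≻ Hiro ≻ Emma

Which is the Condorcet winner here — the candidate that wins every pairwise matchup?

Emma vs Hiro: 47–5
Emma vs Ivy: 29–23
Emma vs Maya: 41–11
Emma vs Noor: 35–17
Emma beats every other candidate.

Emma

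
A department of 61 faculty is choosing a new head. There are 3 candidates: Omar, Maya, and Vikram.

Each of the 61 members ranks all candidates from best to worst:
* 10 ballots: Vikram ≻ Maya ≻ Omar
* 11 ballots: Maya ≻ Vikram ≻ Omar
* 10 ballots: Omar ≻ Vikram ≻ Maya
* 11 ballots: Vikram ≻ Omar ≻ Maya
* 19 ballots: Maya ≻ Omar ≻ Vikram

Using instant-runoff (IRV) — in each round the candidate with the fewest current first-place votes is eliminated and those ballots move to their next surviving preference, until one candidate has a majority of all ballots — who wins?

Vikram

Round 1: Omar 10, Maya 30, Vikram 21. Omar eliminated.
Round 2: Maya 30, Vikram 31. Vikram has a majority (≥31).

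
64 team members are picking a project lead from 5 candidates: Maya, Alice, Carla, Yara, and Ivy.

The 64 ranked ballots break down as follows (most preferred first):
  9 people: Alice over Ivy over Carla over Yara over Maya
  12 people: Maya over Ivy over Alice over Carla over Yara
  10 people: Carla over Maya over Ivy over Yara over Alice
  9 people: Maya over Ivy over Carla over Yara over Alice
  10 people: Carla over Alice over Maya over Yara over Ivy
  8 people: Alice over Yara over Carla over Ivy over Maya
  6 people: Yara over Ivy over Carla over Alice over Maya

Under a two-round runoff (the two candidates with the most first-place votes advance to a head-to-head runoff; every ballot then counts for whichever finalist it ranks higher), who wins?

Carla

Round 1 first-place votes: Maya 21, Alice 17, Carla 20, Yara 6, Ivy 0. Maya and Carla advance.
Runoff: Maya is ranked above Carla on 21 ballots, Carla above Maya on 43.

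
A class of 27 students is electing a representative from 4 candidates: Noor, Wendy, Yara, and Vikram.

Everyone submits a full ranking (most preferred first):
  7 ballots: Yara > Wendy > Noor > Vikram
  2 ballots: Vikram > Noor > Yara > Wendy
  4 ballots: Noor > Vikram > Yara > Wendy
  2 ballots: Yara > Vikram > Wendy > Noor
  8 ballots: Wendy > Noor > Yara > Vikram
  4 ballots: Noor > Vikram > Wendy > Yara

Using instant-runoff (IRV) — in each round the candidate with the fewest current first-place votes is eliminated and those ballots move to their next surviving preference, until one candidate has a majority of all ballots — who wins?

Round 1: Noor 8, Wendy 8, Yara 9, Vikram 2. Vikram eliminated.
Round 2: Noor 10, Wendy 8, Yara 9. Wendy eliminated.
Round 3: Noor 18, Yara 9. Noor has a majority (≥14).

Noor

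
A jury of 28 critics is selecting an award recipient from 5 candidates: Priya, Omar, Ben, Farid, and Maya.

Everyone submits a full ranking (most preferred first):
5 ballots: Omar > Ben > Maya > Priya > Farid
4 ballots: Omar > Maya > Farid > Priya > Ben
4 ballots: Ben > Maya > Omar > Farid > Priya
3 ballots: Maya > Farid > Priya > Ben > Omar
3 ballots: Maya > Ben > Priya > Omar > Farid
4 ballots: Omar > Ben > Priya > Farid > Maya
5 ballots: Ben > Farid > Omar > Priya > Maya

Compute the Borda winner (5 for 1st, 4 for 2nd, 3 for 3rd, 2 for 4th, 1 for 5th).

Ben

Priya: 5×2 + 4×2 + 4×1 + 3×3 + 3×3 + 4×3 + 5×2 = 62
Omar: 5×5 + 4×5 + 4×3 + 3×1 + 3×2 + 4×5 + 5×3 = 101
Ben: 5×4 + 4×1 + 4×5 + 3×2 + 3×4 + 4×4 + 5×5 = 103
Farid: 5×1 + 4×3 + 4×2 + 3×4 + 3×1 + 4×2 + 5×4 = 68
Maya: 5×3 + 4×4 + 4×4 + 3×5 + 3×5 + 4×1 + 5×1 = 86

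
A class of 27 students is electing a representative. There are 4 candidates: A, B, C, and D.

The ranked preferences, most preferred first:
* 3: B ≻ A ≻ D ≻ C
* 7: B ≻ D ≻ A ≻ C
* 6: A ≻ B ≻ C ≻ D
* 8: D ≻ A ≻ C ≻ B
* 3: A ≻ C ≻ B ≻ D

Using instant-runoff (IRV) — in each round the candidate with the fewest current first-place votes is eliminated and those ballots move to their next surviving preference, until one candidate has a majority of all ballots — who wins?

A

Round 1: A 9, B 10, C 0, D 8. C eliminated.
Round 2: A 9, B 10, D 8. D eliminated.
Round 3: A 17, B 10. A has a majority (≥14).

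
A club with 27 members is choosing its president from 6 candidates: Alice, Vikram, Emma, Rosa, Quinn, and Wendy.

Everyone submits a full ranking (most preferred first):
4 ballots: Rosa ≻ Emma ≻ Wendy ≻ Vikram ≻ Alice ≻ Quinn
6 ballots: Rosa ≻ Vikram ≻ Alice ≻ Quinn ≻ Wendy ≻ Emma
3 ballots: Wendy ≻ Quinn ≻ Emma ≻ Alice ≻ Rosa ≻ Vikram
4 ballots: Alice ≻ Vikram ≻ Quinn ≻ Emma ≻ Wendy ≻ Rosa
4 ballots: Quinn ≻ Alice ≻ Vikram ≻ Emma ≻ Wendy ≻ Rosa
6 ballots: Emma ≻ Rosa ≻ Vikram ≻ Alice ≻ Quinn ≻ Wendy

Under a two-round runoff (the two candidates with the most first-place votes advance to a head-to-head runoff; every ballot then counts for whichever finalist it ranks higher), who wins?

Round 1 first-place votes: Alice 4, Vikram 0, Emma 6, Rosa 10, Quinn 4, Wendy 3. Rosa and Emma advance.
Runoff: Rosa is ranked above Emma on 10 ballots, Emma above Rosa on 17.

Emma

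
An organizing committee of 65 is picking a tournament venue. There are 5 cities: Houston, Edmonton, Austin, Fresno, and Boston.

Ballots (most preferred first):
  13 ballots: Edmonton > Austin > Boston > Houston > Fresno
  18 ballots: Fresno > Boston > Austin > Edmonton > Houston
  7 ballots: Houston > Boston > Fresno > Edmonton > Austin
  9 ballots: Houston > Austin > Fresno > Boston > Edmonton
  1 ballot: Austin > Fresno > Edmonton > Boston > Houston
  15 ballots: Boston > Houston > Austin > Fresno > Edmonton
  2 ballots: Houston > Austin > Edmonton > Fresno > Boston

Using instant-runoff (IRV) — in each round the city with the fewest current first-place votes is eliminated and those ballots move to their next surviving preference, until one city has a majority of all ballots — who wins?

Boston

Round 1: Houston 18, Edmonton 13, Austin 1, Fresno 18, Boston 15. Austin eliminated.
Round 2: Houston 18, Edmonton 13, Fresno 19, Boston 15. Edmonton eliminated.
Round 3: Houston 18, Fresno 19, Boston 28. Houston eliminated.
Round 4: Fresno 30, Boston 35. Boston has a majority (≥33).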